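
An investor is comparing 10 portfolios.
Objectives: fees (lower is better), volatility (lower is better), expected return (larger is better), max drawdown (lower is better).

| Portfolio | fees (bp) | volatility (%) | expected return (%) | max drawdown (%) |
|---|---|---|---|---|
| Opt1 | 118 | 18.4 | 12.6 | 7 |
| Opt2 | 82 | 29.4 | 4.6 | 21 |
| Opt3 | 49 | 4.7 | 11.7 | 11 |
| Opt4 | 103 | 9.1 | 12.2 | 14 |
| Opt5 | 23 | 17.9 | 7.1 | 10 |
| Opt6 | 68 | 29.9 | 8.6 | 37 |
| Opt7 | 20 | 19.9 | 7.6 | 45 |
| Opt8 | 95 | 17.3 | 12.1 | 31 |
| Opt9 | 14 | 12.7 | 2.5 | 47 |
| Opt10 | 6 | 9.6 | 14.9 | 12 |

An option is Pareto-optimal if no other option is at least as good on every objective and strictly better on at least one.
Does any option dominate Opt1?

No

Opt2: worse on volatility (29.4 vs 18.4).
Opt3: worse on expected return (11.7 vs 12.6).
Opt4: worse on expected return (12.2 vs 12.6).
Opt5: worse on expected return (7.1 vs 12.6).
Opt6: worse on volatility (29.9 vs 18.4).
Opt7: worse on volatility (19.9 vs 18.4).
Opt8: worse on expected return (12.1 vs 12.6).
Opt9: worse on expected return (2.5 vs 12.6).
Opt10: worse on max drawdown (12 vs 7).
No option is at least as good as Opt1 on every objective and strictly better on one.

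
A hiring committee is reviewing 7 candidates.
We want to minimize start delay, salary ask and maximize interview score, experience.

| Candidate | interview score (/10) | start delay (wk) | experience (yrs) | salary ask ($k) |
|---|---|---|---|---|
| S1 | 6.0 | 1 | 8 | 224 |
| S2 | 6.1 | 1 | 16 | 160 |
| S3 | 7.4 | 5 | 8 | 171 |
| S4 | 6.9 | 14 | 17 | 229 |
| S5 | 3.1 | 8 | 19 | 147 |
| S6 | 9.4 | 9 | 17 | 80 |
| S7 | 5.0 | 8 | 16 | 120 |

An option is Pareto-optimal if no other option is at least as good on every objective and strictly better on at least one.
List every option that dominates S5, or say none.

S1: worse on experience (8 vs 19).
S2: worse on experience (16 vs 19).
S3: worse on experience (8 vs 19).
S4: worse on start delay (14 vs 8).
S6: worse on start delay (9 vs 8).
S7: worse on experience (16 vs 19).
No option dominates S5.

none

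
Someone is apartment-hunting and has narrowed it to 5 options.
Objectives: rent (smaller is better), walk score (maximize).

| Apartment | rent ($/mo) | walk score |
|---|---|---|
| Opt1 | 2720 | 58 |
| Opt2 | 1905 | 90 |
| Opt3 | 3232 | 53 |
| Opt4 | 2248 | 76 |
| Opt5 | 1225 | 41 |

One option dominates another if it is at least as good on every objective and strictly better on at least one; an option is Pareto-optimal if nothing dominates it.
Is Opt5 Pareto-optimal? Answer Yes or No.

Opt1: worse on rent (2720 vs 1225).
Opt2: worse on rent (1905 vs 1225).
Opt3: worse on rent (3232 vs 1225).
Opt4: worse on rent (2248 vs 1225).
No option is at least as good as Opt5 on every objective and strictly better on one.

Yes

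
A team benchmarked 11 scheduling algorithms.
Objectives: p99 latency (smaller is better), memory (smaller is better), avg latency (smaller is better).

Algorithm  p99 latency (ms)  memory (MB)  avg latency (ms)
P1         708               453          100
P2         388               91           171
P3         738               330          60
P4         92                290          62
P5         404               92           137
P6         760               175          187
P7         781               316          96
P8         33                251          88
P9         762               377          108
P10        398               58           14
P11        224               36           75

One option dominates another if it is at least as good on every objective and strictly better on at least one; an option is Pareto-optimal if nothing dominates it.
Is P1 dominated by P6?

No

P6 vs P1: P6 is worse on p99 latency (760 vs 708), so it does not dominate P1.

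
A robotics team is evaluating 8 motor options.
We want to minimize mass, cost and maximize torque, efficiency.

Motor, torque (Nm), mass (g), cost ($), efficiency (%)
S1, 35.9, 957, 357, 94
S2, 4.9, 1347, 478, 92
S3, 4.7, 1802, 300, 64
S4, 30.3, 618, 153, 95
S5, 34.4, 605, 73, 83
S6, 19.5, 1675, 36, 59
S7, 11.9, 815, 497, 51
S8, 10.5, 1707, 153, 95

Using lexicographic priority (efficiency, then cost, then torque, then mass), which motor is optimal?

S4

First maximize efficiency: best is 95, kept {S4, S8}.
Then minimize cost: best is 153, kept {S4, S8}.
Then maximize torque: best is 30.3, kept {S4}.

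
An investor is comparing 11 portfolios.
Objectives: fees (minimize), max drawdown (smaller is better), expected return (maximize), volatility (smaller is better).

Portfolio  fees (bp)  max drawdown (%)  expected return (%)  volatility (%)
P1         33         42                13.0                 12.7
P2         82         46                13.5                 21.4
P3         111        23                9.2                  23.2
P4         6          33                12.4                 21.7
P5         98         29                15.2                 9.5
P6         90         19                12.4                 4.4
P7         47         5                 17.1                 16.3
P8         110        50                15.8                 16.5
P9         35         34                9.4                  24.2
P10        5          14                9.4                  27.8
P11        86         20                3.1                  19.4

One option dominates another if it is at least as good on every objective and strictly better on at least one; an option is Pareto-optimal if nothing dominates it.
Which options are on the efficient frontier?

P1: not dominated.
P2: dominated by P7 (fees 47≤82, max drawdown 5≤46, expected return 17.1≥13.5, volatility 16.3≤21.4).
P3: dominated by P6 (fees 90≤111, max drawdown 19≤23, expected return 12.4≥9.2, volatility 4.4≤23.2).
P4: not dominated.
P5: not dominated.
P6: not dominated (best volatility).
P7: not dominated (best max drawdown).
P8: dominated by P7 (fees 47≤110, max drawdown 5≤50, expected return 17.1≥15.8, volatility 16.3≤16.5).
P9: dominated by P4 (fees 6≤35, max drawdown 33≤34, expected return 12.4≥9.4, volatility 21.7≤24.2).
P10: not dominated (best fees).
P11: dominated by P7 (fees 47≤86, max drawdown 5≤20, expected return 17.1≥3.1, volatility 16.3≤19.4).

P1, P4, P5, P6, P7, P10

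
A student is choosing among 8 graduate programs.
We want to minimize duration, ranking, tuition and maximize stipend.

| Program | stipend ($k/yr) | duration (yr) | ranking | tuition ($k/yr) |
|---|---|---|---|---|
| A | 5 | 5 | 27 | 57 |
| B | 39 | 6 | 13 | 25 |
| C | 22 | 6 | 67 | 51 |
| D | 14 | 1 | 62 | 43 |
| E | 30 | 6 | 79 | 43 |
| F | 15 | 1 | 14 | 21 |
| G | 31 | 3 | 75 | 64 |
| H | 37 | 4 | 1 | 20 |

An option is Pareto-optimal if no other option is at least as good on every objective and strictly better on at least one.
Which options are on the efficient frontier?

B, F, G, H

A: dominated by F (stipend 15≥5, duration 1≤5, ranking 14≤27, tuition 21≤57).
B: not dominated (best stipend).
C: dominated by B (stipend 39≥22, duration 6≤6, ranking 13≤67, tuition 25≤51).
D: dominated by F (stipend 15≥14, duration 1≤1, ranking 14≤62, tuition 21≤43).
E: dominated by B (stipend 39≥30, duration 6≤6, ranking 13≤79, tuition 25≤43).
F: not dominated.
G: not dominated.
H: not dominated (best ranking).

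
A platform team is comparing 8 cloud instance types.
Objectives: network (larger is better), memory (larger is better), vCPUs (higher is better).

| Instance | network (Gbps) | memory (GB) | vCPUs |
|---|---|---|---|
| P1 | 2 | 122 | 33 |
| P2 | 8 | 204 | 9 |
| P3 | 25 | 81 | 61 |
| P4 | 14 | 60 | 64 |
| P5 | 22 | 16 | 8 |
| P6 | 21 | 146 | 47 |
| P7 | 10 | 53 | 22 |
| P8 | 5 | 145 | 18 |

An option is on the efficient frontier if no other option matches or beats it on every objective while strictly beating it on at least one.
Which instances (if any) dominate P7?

P3: network 25≥10, memory 81≥53, vCPUs 61≥22 — dominates P7.
P4: network 14≥10, memory 60≥53, vCPUs 64≥22 — dominates P7.
P6: network 21≥10, memory 146≥53, vCPUs 47≥22 — dominates P7.
Others (P1, P2, P5, P8) are each worse than P7 on at least one objective.

P3, P4, P6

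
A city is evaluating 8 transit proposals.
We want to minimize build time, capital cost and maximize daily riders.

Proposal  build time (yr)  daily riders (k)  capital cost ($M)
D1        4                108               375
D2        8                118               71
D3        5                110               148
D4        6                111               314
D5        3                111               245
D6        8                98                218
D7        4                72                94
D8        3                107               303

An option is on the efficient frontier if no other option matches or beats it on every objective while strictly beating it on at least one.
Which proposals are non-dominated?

D1: dominated by D5 (build time 3≤4, daily riders 111≥108, capital cost 245≤375).
D2: not dominated (best daily riders).
D3: not dominated.
D4: dominated by D5 (build time 3≤6, daily riders 111≥111, capital cost 245≤314).
D5: not dominated.
D6: dominated by D2 (build time 8≤8, daily riders 118≥98, capital cost 71≤218).
D7: not dominated.
D8: dominated by D5 (build time 3≤3, daily riders 111≥107, capital cost 245≤303).

D2, D3, D5, D7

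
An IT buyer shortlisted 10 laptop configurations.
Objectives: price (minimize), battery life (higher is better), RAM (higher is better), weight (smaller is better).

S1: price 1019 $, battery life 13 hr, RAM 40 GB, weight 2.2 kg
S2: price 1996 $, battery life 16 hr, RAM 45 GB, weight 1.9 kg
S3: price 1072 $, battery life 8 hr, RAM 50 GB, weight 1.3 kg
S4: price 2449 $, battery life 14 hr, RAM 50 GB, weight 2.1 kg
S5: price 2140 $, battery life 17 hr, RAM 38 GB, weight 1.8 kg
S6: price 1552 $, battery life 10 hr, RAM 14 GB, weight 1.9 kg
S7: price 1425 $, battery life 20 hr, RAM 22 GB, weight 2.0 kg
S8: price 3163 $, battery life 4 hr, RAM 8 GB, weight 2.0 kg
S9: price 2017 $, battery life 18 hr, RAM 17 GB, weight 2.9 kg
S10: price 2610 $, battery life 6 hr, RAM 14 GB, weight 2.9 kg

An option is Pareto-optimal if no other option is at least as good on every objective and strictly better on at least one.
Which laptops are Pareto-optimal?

S1: not dominated (best price).
S2: not dominated.
S3: not dominated (best weight).
S4: not dominated.
S5: not dominated.
S6: not dominated.
S7: not dominated (best battery life).
S8: dominated by S2 (price 1996≤3163, battery life 16≥4, RAM 45≥8, weight 1.9≤2.0).
S9: dominated by S7 (price 1425≤2017, battery life 20≥18, RAM 22≥17, weight 2.0≤2.9).
S10: dominated by S1 (price 1019≤2610, battery life 13≥6, RAM 40≥14, weight 2.2≤2.9).

S1, S2, S3, S4, S5, S6, S7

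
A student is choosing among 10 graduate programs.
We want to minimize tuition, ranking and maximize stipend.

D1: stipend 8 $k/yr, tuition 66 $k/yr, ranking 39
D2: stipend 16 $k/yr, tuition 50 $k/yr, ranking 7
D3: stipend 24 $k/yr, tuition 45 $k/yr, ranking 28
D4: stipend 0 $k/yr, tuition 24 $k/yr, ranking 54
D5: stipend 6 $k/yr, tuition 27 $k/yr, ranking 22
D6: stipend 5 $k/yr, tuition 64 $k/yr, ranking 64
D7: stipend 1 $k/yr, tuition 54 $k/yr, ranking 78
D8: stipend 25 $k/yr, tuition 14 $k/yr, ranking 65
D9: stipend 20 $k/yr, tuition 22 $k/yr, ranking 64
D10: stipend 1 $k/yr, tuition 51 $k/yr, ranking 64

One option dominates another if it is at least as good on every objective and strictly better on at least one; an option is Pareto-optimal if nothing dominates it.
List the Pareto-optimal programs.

D2, D3, D4, D5, D8, D9

D1: dominated by D2 (stipend 16≥8, tuition 50≤66, ranking 7≤39).
D2: not dominated (best ranking).
D3: not dominated.
D4: not dominated.
D5: not dominated.
D6: dominated by D2 (stipend 16≥5, tuition 50≤64, ranking 7≤64).
D7: dominated by D2 (stipend 16≥1, tuition 50≤54, ranking 7≤78).
D8: not dominated (best stipend).
D9: not dominated.
D10: dominated by D2 (stipend 16≥1, tuition 50≤51, ranking 7≤64).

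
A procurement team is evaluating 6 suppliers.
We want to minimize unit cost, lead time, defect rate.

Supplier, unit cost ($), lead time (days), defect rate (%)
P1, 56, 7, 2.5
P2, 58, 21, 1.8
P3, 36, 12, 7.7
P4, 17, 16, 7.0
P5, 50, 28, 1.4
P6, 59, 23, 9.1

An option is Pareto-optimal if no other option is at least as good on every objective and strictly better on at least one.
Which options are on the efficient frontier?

P1: not dominated (best lead time).
P2: not dominated.
P3: not dominated.
P4: not dominated (best unit cost).
P5: not dominated (best defect rate).
P6: dominated by P1 (unit cost 56≤59, lead time 7≤23, defect rate 2.5≤9.1).

P1, P2, P3, P4, P5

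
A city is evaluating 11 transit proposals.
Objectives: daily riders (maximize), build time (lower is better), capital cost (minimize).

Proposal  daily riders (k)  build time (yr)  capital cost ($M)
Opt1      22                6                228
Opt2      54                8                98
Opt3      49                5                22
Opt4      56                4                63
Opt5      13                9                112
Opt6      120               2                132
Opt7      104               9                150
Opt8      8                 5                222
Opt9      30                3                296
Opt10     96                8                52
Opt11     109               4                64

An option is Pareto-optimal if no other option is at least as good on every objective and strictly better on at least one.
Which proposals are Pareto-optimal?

Opt3, Opt4, Opt6, Opt10, Opt11

Opt1: dominated by Opt3 (daily riders 49≥22, build time 5≤6, capital cost 22≤228).
Opt2: dominated by Opt4 (daily riders 56≥54, build time 4≤8, capital cost 63≤98).
Opt3: not dominated (best capital cost).
Opt4: not dominated.
Opt5: dominated by Opt2 (daily riders 54≥13, build time 8≤9, capital cost 98≤112).
Opt6: not dominated (best daily riders).
Opt7: dominated by Opt6 (daily riders 120≥104, build time 2≤9, capital cost 132≤150).
Opt8: dominated by Opt3 (daily riders 49≥8, build time 5≤5, capital cost 22≤222).
Opt9: dominated by Opt6 (daily riders 120≥30, build time 2≤3, capital cost 132≤296).
Opt10: not dominated.
Opt11: not dominated.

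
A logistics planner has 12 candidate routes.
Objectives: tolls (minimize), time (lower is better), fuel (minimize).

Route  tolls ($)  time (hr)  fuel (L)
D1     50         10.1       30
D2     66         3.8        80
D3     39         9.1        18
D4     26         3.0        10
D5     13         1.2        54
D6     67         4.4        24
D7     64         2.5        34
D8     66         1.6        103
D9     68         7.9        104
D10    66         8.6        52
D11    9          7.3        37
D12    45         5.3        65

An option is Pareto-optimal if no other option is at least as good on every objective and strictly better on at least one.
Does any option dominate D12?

D4 vs D12: tolls 26≤45, time 3.0≤5.3, fuel 10≤65 — D4 is at least as good on every objective and strictly better on at least one, so D4 dominates D12.

Yes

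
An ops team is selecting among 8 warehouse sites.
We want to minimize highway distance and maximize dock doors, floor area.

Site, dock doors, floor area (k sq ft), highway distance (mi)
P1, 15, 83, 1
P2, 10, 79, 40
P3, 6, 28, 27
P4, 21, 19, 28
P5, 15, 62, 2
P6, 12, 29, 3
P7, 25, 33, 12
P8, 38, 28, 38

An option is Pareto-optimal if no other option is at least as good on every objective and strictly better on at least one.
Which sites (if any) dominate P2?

P1: dock doors 15≥10, floor area 83≥79, highway distance 1≤40 — dominates P2.
Others (P3, P4, P5, P6, P7, P8) are each worse than P2 on at least one objective.

P1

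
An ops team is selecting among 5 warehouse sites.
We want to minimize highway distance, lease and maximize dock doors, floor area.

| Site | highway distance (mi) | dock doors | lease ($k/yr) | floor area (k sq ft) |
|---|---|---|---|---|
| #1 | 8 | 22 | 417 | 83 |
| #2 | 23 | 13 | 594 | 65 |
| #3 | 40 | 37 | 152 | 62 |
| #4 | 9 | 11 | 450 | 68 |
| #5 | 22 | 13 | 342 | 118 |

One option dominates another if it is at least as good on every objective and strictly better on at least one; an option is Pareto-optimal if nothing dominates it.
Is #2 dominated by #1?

Yes

#1 vs #2: highway distance 8≤23, dock doors 22≥13, lease 417≤594, floor area 83≥65 — #1 is at least as good on every objective with at least one strict improvement.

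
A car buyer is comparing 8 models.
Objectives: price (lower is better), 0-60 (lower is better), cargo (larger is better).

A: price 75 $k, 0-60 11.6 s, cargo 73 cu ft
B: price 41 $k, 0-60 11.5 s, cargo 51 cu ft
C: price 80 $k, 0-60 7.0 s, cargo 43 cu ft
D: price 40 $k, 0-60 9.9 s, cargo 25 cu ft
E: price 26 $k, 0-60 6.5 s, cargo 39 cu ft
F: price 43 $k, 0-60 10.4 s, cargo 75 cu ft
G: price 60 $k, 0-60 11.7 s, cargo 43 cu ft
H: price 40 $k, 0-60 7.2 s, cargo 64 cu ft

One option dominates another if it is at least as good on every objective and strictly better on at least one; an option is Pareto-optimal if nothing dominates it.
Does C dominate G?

No

C vs G: C is worse on price (80 vs 60), so it does not dominate G.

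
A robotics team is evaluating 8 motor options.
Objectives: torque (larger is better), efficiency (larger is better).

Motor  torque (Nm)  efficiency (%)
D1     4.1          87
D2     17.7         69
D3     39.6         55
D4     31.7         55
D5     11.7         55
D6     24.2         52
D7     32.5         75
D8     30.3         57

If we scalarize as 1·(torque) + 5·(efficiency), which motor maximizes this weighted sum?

D1

D1: 1·4.1 + 5·87 = 439.1
D2: 1·17.7 + 5·69 = 362.7
D3: 1·39.6 + 5·55 = 314.6
D4: 1·31.7 + 5·55 = 306.7
D5: 1·11.7 + 5·55 = 286.7
D6: 1·24.2 + 5·52 = 284.2
D7: 1·32.5 + 5·75 = 407.5
D8: 1·30.3 + 5·57 = 315.3
Highest: D1 at 439.1.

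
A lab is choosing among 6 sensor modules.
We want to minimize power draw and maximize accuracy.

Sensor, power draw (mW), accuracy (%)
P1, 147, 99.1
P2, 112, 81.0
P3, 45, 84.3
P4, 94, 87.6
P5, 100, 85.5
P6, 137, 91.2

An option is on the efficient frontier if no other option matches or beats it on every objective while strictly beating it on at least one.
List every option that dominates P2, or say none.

P3, P4, P5

P3: power draw 45≤112, accuracy 84.3≥81.0 — dominates P2.
P4: power draw 94≤112, accuracy 87.6≥81.0 — dominates P2.
P5: power draw 100≤112, accuracy 85.5≥81.0 — dominates P2.
Others (P1, P6) are each worse than P2 on at least one objective.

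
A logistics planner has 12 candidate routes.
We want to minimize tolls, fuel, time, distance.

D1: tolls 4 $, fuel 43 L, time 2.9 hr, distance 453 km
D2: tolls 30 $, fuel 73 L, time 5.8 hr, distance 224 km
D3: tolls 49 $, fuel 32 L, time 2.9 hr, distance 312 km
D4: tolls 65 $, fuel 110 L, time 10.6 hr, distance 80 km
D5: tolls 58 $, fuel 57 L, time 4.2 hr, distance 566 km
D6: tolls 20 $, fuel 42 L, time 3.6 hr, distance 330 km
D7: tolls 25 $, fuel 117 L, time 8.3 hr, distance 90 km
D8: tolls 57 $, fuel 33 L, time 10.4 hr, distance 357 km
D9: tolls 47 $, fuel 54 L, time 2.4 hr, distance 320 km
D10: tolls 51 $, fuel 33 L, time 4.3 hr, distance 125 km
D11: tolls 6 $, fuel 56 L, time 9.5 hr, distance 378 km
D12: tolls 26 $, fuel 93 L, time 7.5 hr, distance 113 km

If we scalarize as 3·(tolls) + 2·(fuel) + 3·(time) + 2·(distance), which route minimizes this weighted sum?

D1: 3·4 + 2·43 + 3·2.9 + 2·453 = 1012.7
D2: 3·30 + 2·73 + 3·5.8 + 2·224 = 701.4
D3: 3·49 + 2·32 + 3·2.9 + 2·312 = 843.7
D4: 3·65 + 2·110 + 3·10.6 + 2·80 = 606.8
D5: 3·58 + 2·57 + 3·4.2 + 2·566 = 1432.6
D6: 3·20 + 2·42 + 3·3.6 + 2·330 = 814.8
D7: 3·25 + 2·117 + 3·8.3 + 2·90 = 513.9
D8: 3·57 + 2·33 + 3·10.4 + 2·357 = 982.2
D9: 3·47 + 2·54 + 3·2.4 + 2·320 = 896.2
D10: 3·51 + 2·33 + 3·4.3 + 2·125 = 481.9
D11: 3·6 + 2·56 + 3·9.5 + 2·378 = 914.5
D12: 3·26 + 2·93 + 3·7.5 + 2·113 = 512.5
Lowest: D10 at 481.9.

D10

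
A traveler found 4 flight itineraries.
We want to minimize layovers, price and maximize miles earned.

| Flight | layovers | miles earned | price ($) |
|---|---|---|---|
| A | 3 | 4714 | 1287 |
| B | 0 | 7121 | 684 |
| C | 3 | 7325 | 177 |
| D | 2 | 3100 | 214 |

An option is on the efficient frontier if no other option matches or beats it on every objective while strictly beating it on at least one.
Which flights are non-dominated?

B, C, D

A: dominated by B (layovers 0≤3, miles earned 7121≥4714, price 684≤1287).
B: not dominated (best layovers).
C: not dominated (best miles earned).
D: not dominated.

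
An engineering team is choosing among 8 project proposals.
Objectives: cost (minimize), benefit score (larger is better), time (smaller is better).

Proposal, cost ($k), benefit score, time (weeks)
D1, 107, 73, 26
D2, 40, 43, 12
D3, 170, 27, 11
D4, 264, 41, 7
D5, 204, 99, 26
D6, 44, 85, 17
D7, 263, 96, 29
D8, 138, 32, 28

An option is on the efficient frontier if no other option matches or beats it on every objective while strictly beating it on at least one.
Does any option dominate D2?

D1: worse on cost (107 vs 40).
D3: worse on cost (170 vs 40).
D4: worse on cost (264 vs 40).
D5: worse on cost (204 vs 40).
D6: worse on cost (44 vs 40).
D7: worse on cost (263 vs 40).
D8: worse on cost (138 vs 40).
No option is at least as good as D2 on every objective and strictly better on one.

No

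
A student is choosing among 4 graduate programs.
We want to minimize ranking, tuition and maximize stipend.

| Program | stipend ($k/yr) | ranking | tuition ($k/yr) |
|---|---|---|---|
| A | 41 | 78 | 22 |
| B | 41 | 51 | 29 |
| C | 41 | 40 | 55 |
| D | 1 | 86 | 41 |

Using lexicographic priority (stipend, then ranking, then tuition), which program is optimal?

First maximize stipend: best is 41, kept {A, B, C}.
Then minimize ranking: best is 40, kept {C}.

C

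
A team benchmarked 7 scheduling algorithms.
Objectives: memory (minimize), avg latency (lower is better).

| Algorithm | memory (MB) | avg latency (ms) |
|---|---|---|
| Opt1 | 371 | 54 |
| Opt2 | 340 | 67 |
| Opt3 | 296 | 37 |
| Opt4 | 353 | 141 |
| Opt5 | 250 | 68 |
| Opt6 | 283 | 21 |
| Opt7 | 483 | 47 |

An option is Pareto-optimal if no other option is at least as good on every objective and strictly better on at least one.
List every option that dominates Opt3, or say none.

Opt6

Opt6: memory 283≤296, avg latency 21≤37 — dominates Opt3.
Others (Opt1, Opt2, Opt4, Opt5, Opt7) are each worse than Opt3 on at least one objective.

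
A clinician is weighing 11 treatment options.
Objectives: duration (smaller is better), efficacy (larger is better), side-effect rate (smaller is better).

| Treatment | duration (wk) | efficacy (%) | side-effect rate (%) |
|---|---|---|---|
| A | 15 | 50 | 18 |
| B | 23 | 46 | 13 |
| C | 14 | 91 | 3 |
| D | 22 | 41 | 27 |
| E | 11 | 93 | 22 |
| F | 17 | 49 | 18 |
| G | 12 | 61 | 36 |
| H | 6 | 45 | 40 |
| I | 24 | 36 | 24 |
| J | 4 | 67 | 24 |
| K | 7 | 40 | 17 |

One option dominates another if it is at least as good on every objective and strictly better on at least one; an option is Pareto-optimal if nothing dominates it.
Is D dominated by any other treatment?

Yes

A vs D: duration 15≤22, efficacy 50≥41, side-effect rate 18≤27 — A is at least as good on every objective and strictly better on at least one, so A dominates D.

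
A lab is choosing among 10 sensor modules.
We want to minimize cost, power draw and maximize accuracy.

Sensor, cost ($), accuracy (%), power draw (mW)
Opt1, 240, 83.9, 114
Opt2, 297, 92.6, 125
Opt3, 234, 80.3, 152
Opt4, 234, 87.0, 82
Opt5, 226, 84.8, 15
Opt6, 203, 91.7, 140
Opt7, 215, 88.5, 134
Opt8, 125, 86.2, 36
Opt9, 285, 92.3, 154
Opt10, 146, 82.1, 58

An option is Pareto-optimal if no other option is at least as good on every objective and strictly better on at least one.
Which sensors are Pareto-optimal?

Opt2, Opt4, Opt5, Opt6, Opt7, Opt8, Opt9

Opt1: dominated by Opt4 (cost 234≤240, accuracy 87.0≥83.9, power draw 82≤114).
Opt2: not dominated (best accuracy).
Opt3: dominated by Opt4 (cost 234≤234, accuracy 87.0≥80.3, power draw 82≤152).
Opt4: not dominated.
Opt5: not dominated (best power draw).
Opt6: not dominated.
Opt7: not dominated.
Opt8: not dominated (best cost).
Opt9: not dominated.
Opt10: dominated by Opt8 (cost 125≤146, accuracy 86.2≥82.1, power draw 36≤58).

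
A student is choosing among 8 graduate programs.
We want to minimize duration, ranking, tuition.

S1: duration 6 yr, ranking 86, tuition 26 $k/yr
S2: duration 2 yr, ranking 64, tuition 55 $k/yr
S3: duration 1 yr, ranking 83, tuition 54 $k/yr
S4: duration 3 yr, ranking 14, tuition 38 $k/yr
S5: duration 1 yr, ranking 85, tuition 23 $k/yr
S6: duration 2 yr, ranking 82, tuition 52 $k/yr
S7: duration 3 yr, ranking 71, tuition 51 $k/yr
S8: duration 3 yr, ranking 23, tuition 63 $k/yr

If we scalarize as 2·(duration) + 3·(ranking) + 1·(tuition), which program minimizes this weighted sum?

S4

S1: 2·6 + 3·86 + 1·26 = 296
S2: 2·2 + 3·64 + 1·55 = 251
S3: 2·1 + 3·83 + 1·54 = 305
S4: 2·3 + 3·14 + 1·38 = 86
S5: 2·1 + 3·85 + 1·23 = 280
S6: 2·2 + 3·82 + 1·52 = 302
S7: 2·3 + 3·71 + 1·51 = 270
S8: 2·3 + 3·23 + 1·63 = 138
Lowest: S4 at 86.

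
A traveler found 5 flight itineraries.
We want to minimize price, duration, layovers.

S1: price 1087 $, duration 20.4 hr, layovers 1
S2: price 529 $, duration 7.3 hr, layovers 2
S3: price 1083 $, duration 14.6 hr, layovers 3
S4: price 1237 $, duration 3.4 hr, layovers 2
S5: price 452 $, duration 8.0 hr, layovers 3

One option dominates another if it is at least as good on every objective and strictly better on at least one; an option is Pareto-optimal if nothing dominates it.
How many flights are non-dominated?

4

S1: not dominated (best layovers).
S2: not dominated.
S3: dominated by S2 (price 529≤1083, duration 7.3≤14.6, layovers 2≤3).
S4: not dominated (best duration).
S5: not dominated (best price).
Pareto-optimal: S1, S2, S4, S5 → 4.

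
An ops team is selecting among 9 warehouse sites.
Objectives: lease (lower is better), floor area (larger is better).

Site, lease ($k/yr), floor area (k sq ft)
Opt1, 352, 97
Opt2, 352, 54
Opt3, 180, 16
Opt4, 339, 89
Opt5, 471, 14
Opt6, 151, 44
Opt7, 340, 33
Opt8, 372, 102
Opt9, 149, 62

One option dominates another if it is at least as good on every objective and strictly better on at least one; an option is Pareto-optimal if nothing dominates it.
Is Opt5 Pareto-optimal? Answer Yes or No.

Opt1 vs Opt5: lease 352≤471, floor area 97≥14 — Opt1 is at least as good on every objective and strictly better on at least one, so Opt1 dominates Opt5.

No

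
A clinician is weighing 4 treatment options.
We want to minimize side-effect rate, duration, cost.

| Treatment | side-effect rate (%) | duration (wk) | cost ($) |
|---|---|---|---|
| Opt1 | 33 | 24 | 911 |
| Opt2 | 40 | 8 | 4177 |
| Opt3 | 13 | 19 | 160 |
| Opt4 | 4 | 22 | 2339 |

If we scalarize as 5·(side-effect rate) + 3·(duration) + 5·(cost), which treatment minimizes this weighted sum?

Opt3

Opt1: 5·33 + 3·24 + 5·911 = 4792
Opt2: 5·40 + 3·8 + 5·4177 = 21109
Opt3: 5·13 + 3·19 + 5·160 = 922
Opt4: 5·4 + 3·22 + 5·2339 = 11781
Lowest: Opt3 at 922.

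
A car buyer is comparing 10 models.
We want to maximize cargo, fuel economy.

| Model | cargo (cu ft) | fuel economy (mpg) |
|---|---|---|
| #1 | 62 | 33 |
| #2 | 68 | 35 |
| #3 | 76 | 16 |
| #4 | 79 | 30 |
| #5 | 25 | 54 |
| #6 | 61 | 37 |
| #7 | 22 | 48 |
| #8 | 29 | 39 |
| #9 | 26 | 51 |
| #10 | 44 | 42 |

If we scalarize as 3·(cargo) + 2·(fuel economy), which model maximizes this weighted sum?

#1: 3·62 + 2·33 = 252
#2: 3·68 + 2·35 = 274
#3: 3·76 + 2·16 = 260
#4: 3·79 + 2·30 = 297
#5: 3·25 + 2·54 = 183
#6: 3·61 + 2·37 = 257
#7: 3·22 + 2·48 = 162
#8: 3·29 + 2·39 = 165
#9: 3·26 + 2·51 = 180
#10: 3·44 + 2·42 = 216
Highest: #4 at 297.

#4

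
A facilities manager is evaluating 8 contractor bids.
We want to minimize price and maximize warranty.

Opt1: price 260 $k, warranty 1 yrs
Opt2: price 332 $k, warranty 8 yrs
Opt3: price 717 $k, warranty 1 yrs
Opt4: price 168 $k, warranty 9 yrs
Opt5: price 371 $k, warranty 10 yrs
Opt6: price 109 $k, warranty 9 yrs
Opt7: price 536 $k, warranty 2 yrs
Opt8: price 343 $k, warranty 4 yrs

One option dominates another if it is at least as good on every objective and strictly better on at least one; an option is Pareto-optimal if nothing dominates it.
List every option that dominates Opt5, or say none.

none

Opt1: worse on warranty (1 vs 10).
Opt2: worse on warranty (8 vs 10).
Opt3: worse on price (717 vs 371).
Opt4: worse on warranty (9 vs 10).
Opt6: worse on warranty (9 vs 10).
Opt7: worse on price (536 vs 371).
Opt8: worse on warranty (4 vs 10).
No option dominates Opt5.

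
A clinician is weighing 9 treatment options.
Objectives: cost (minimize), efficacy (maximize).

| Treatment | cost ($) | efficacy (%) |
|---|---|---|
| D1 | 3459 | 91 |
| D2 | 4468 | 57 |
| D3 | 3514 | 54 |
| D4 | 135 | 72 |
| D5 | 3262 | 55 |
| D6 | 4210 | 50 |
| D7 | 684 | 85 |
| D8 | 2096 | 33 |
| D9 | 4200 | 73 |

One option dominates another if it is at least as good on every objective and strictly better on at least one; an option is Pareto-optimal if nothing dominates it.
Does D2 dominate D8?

D2 vs D8: D2 is worse on cost (4468 vs 2096), so it does not dominate D8.

No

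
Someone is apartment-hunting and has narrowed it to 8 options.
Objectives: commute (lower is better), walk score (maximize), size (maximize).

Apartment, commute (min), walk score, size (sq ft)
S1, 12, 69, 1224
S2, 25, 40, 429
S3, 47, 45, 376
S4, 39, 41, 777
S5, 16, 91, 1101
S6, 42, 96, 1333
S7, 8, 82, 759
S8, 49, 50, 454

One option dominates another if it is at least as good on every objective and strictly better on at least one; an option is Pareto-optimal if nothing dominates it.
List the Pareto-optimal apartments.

S1: not dominated.
S2: dominated by S1 (commute 12≤25, walk score 69≥40, size 1224≥429).
S3: dominated by S1 (commute 12≤47, walk score 69≥45, size 1224≥376).
S4: dominated by S1 (commute 12≤39, walk score 69≥41, size 1224≥777).
S5: not dominated.
S6: not dominated (best walk score).
S7: not dominated (best commute).
S8: dominated by S1 (commute 12≤49, walk score 69≥50, size 1224≥454).

S1, S5, S6, S7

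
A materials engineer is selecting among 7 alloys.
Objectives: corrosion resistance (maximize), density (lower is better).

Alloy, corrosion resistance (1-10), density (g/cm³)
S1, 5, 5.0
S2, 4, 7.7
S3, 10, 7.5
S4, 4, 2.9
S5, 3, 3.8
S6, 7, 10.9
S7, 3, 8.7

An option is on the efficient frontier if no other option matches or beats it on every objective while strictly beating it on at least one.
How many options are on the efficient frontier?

S1: not dominated.
S2: dominated by S1 (corrosion resistance 5≥4, density 5.0≤7.7).
S3: not dominated (best corrosion resistance).
S4: not dominated (best density).
S5: dominated by S4 (corrosion resistance 4≥3, density 2.9≤3.8).
S6: dominated by S3 (corrosion resistance 10≥7, density 7.5≤10.9).
S7: dominated by S1 (corrosion resistance 5≥3, density 5.0≤8.7).
Pareto-optimal: S1, S3, S4 → 3.

3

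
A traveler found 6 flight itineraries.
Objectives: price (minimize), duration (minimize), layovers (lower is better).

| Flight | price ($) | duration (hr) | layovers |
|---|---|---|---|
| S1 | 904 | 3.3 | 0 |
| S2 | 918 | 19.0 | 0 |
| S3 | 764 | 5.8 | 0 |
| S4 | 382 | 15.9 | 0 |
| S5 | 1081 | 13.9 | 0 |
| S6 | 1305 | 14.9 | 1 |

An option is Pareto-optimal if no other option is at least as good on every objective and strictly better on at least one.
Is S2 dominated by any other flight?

S1 vs S2: price 904≤918, duration 3.3≤19.0, layovers 0≤0 — S1 is at least as good on every objective and strictly better on at least one, so S1 dominates S2.

Yes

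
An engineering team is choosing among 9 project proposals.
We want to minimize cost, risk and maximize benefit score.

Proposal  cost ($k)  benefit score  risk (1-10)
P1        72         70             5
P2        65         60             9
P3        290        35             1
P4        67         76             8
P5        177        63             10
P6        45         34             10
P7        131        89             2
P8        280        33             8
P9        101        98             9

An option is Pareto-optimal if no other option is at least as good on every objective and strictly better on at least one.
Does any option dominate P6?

No

P1: worse on cost (72 vs 45).
P2: worse on cost (65 vs 45).
P3: worse on cost (290 vs 45).
P4: worse on cost (67 vs 45).
P5: worse on cost (177 vs 45).
P7: worse on cost (131 vs 45).
P8: worse on cost (280 vs 45).
P9: worse on cost (101 vs 45).
No option is at least as good as P6 on every objective and strictly better on one.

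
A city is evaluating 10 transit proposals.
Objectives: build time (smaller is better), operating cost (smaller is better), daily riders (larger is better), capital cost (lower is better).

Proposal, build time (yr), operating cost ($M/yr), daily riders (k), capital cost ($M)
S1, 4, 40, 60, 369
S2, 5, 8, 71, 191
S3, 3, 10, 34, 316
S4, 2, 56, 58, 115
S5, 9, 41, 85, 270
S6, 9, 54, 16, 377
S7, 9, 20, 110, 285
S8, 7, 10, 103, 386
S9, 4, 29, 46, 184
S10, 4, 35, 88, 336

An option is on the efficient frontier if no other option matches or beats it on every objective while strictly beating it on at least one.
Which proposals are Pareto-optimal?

S1: dominated by S10 (build time 4≤4, operating cost 35≤40, daily riders 88≥60, capital cost 336≤369).
S2: not dominated (best operating cost).
S3: not dominated.
S4: not dominated (best build time).
S5: not dominated.
S6: dominated by S1 (build time 4≤9, operating cost 40≤54, daily riders 60≥16, capital cost 369≤377).
S7: not dominated (best daily riders).
S8: not dominated.
S9: not dominated.
S10: not dominated.

S2, S3, S4, S5, S7, S8, S9, S10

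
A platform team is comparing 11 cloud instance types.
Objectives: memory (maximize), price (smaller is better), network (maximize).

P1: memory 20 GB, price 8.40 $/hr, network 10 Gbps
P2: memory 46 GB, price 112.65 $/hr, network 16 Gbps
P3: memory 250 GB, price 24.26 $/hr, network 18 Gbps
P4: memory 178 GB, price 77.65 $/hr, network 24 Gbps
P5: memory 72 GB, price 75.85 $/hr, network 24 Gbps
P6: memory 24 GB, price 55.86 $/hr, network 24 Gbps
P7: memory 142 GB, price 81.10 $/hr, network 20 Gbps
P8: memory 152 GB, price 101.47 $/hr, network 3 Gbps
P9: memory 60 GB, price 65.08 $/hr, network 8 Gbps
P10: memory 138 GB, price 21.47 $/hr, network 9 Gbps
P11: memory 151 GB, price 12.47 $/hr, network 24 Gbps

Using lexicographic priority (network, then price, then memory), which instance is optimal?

First maximize network: best is 24, kept {P4, P5, P6, P11}.
Then minimize price: best is 12.47, kept {P11}.

P11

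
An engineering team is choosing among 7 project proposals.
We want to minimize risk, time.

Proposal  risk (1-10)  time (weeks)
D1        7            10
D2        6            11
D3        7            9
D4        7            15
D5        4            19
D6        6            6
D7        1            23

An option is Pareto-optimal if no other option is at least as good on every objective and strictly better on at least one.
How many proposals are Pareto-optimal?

D1: dominated by D3 (risk 7≤7, time 9≤10).
D2: dominated by D6 (risk 6≤6, time 6≤11).
D3: dominated by D6 (risk 6≤7, time 6≤9).
D4: dominated by D1 (risk 7≤7, time 10≤15).
D5: not dominated.
D6: not dominated (best time).
D7: not dominated (best risk).
Pareto-optimal: D5, D6, D7 → 3.

3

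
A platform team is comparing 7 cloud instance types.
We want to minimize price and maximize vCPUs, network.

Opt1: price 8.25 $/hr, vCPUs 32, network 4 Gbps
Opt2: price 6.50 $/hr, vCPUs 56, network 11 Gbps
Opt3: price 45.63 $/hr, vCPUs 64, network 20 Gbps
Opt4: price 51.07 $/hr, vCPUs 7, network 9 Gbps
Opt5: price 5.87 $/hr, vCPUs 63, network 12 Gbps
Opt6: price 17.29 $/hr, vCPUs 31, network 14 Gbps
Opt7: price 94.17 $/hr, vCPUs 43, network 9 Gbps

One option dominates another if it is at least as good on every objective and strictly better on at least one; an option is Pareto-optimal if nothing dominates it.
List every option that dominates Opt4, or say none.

Opt2, Opt3, Opt5, Opt6

Opt2: price 6.50≤51.07, vCPUs 56≥7, network 11≥9 — dominates Opt4.
Opt3: price 45.63≤51.07, vCPUs 64≥7, network 20≥9 — dominates Opt4.
Opt5: price 5.87≤51.07, vCPUs 63≥7, network 12≥9 — dominates Opt4.
Opt6: price 17.29≤51.07, vCPUs 31≥7, network 14≥9 — dominates Opt4.
Others (Opt1, Opt7) are each worse than Opt4 on at least one objective.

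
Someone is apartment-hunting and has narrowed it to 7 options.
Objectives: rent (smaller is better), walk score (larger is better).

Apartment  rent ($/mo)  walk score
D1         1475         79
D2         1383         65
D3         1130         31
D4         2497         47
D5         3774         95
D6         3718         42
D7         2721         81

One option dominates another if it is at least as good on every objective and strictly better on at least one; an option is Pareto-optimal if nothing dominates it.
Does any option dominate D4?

Yes

D1 vs D4: rent 1475≤2497, walk score 79≥47 — D1 is at least as good on every objective and strictly better on at least one, so D1 dominates D4.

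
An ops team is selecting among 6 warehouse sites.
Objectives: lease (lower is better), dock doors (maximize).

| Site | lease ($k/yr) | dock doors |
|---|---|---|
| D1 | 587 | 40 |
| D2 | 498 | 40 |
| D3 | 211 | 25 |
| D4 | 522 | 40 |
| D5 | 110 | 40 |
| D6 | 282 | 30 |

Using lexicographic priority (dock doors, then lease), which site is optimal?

First maximize dock doors: best is 40, kept {D1, D2, D4, D5}.
Then minimize lease: best is 110, kept {D5}.

D5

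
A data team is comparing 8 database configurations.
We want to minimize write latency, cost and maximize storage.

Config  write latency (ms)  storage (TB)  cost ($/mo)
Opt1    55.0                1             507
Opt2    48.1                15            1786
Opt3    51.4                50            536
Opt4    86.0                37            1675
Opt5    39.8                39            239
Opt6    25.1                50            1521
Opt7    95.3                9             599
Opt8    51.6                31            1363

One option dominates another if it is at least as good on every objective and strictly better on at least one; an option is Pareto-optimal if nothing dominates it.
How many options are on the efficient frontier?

3

Opt1: dominated by Opt5 (write latency 39.8≤55.0, storage 39≥1, cost 239≤507).
Opt2: dominated by Opt5 (write latency 39.8≤48.1, storage 39≥15, cost 239≤1786).
Opt3: not dominated.
Opt4: dominated by Opt3 (write latency 51.4≤86.0, storage 50≥37, cost 536≤1675).
Opt5: not dominated (best cost).
Opt6: not dominated (best write latency).
Opt7: dominated by Opt3 (write latency 51.4≤95.3, storage 50≥9, cost 536≤599).
Opt8: dominated by Opt3 (write latency 51.4≤51.6, storage 50≥31, cost 536≤1363).
Pareto-optimal: Opt3, Opt5, Opt6 → 3.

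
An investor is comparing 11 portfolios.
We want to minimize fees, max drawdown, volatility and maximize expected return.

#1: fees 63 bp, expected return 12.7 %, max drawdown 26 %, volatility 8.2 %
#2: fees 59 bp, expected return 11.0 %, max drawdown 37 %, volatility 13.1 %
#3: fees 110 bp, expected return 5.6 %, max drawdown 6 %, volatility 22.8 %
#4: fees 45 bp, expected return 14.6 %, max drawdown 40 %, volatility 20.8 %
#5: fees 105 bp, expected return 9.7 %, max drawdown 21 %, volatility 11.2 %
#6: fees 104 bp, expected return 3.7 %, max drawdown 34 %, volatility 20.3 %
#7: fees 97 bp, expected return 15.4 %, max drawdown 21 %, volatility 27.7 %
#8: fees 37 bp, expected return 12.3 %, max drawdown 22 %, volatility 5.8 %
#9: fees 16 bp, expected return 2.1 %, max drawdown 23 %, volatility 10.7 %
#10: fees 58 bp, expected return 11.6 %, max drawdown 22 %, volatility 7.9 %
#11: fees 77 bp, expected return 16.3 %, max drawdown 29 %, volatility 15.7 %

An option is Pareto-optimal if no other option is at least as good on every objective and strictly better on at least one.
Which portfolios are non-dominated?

#1, #3, #4, #5, #7, #8, #9, #11

#1: not dominated.
#2: dominated by #8 (fees 37≤59, expected return 12.3≥11.0, max drawdown 22≤37, volatility 5.8≤13.1).
#3: not dominated (best max drawdown).
#4: not dominated.
#5: not dominated.
#6: dominated by #1 (fees 63≤104, expected return 12.7≥3.7, max drawdown 26≤34, volatility 8.2≤20.3).
#7: not dominated.
#8: not dominated (best volatility).
#9: not dominated (best fees).
#10: dominated by #8 (fees 37≤58, expected return 12.3≥11.6, max drawdown 22≤22, volatility 5.8≤7.9).
#11: not dominated (best expected return).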